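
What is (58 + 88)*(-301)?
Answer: -43946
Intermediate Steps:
(58 + 88)*(-301) = 146*(-301) = -43946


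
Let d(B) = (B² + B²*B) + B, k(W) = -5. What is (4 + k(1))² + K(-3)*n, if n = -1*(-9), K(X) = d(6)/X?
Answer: -773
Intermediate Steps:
d(B) = B + B² + B³ (d(B) = (B² + B³) + B = B + B² + B³)
K(X) = 258/X (K(X) = (6*(1 + 6 + 6²))/X = (6*(1 + 6 + 36))/X = (6*43)/X = 258/X)
n = 9
(4 + k(1))² + K(-3)*n = (4 - 5)² + (258/(-3))*9 = (-1)² + (258*(-⅓))*9 = 1 - 86*9 = 1 - 774 = -773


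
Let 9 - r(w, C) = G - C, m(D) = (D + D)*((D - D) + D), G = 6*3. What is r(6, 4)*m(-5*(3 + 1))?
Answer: -4000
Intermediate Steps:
G = 18
m(D) = 2*D² (m(D) = (2*D)*(0 + D) = (2*D)*D = 2*D²)
r(w, C) = -9 + C (r(w, C) = 9 - (18 - C) = 9 + (-18 + C) = -9 + C)
r(6, 4)*m(-5*(3 + 1)) = (-9 + 4)*(2*(-5*(3 + 1))²) = -10*(-5*4)² = -10*(-20)² = -10*400 = -5*800 = -4000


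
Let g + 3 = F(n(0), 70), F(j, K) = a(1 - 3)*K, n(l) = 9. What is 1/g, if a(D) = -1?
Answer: -1/73 ≈ -0.013699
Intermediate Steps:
F(j, K) = -K
g = -73 (g = -3 - 1*70 = -3 - 70 = -73)
1/g = 1/(-73) = -1/73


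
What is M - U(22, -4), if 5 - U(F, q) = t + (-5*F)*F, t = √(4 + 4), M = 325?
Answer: -2100 + 2*√2 ≈ -2097.2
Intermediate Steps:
t = 2*√2 (t = √8 = 2*√2 ≈ 2.8284)
U(F, q) = 5 - 2*√2 + 5*F² (U(F, q) = 5 - (2*√2 + (-5*F)*F) = 5 - (2*√2 - 5*F²) = 5 - (-5*F² + 2*√2) = 5 + (-2*√2 + 5*F²) = 5 - 2*√2 + 5*F²)
M - U(22, -4) = 325 - (5 - 2*√2 + 5*22²) = 325 - (5 - 2*√2 + 5*484) = 325 - (5 - 2*√2 + 2420) = 325 - (2425 - 2*√2) = 325 + (-2425 + 2*√2) = -2100 + 2*√2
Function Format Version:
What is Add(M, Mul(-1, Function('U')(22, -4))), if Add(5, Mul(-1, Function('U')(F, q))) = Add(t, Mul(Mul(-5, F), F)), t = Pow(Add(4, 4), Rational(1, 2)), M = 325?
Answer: Add(-2100, Mul(2, Pow(2, Rational(1, 2)))) ≈ -2097.2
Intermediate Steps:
t = Mul(2, Pow(2, Rational(1, 2))) (t = Pow(8, Rational(1, 2)) = Mul(2, Pow(2, Rational(1, 2))) ≈ 2.8284)
Function('U')(F, q) = Add(5, Mul(-2, Pow(2, Rational(1, 2))), Mul(5, Pow(F, 2))) (Function('U')(F, q) = Add(5, Mul(-1, Add(Mul(2, Pow(2, Rational(1, 2))), Mul(Mul(-5, F), F)))) = Add(5, Mul(-1, Add(Mul(2, Pow(2, Rational(1, 2))), Mul(-5, Pow(F, 2))))) = Add(5, Mul(-1, Add(Mul(-5, Pow(F, 2)), Mul(2, Pow(2, Rational(1, 2)))))) = Add(5, Add(Mul(-2, Pow(2, Rational(1, 2))), Mul(5, Pow(F, 2)))) = Add(5, Mul(-2, Pow(2, Rational(1, 2))), Mul(5, Pow(F, 2))))
Add(M, Mul(-1, Function('U')(22, -4))) = Add(325, Mul(-1, Add(5, Mul(-2, Pow(2, Rational(1, 2))), Mul(5, Pow(22, 2))))) = Add(325, Mul(-1, Add(5, Mul(-2, Pow(2, Rational(1, 2))), Mul(5, 484)))) = Add(325, Mul(-1, Add(5, Mul(-2, Pow(2, Rational(1, 2))), 2420))) = Add(325, Mul(-1, Add(2425, Mul(-2, Pow(2, Rational(1, 2)))))) = Add(325, Add(-2425, Mul(2, Pow(2, Rational(1, 2))))) = Add(-2100, Mul(2, Pow(2, Rational(1, 2))))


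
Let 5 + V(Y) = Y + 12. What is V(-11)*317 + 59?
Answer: -1209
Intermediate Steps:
V(Y) = 7 + Y (V(Y) = -5 + (Y + 12) = -5 + (12 + Y) = 7 + Y)
V(-11)*317 + 59 = (7 - 11)*317 + 59 = -4*317 + 59 = -1268 + 59 = -1209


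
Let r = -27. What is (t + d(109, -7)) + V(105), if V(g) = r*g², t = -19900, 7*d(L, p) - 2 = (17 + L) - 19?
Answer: -2222916/7 ≈ -3.1756e+5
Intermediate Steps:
d(L, p) = L/7 (d(L, p) = 2/7 + ((17 + L) - 19)/7 = 2/7 + (-2 + L)/7 = 2/7 + (-2/7 + L/7) = L/7)
V(g) = -27*g²
(t + d(109, -7)) + V(105) = (-19900 + (⅐)*109) - 27*105² = (-19900 + 109/7) - 27*11025 = -139191/7 - 297675 = -2222916/7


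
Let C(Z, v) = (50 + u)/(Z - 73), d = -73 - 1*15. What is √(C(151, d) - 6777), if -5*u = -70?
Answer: I*√10306569/39 ≈ 82.318*I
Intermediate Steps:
u = 14 (u = -⅕*(-70) = 14)
d = -88 (d = -73 - 15 = -88)
C(Z, v) = 64/(-73 + Z) (C(Z, v) = (50 + 14)/(Z - 73) = 64/(-73 + Z))
√(C(151, d) - 6777) = √(64/(-73 + 151) - 6777) = √(64/78 - 6777) = √(64*(1/78) - 6777) = √(32/39 - 6777) = √(-264271/39) = I*√10306569/39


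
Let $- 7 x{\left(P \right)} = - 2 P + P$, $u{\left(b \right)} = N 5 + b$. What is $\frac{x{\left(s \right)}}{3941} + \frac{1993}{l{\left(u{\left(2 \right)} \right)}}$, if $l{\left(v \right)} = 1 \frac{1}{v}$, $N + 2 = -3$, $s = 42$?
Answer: $- \frac{180651493}{3941} \approx -45839.0$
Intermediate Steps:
$N = -5$ ($N = -2 - 3 = -5$)
$u{\left(b \right)} = -25 + b$ ($u{\left(b \right)} = \left(-5\right) 5 + b = -25 + b$)
$x{\left(P \right)} = \frac{P}{7}$ ($x{\left(P \right)} = - \frac{- 2 P + P}{7} = - \frac{\left(-1\right) P}{7} = \frac{P}{7}$)
$l{\left(v \right)} = \frac{1}{v}$
$\frac{x{\left(s \right)}}{3941} + \frac{1993}{l{\left(u{\left(2 \right)} \right)}} = \frac{\frac{1}{7} \cdot 42}{3941} + \frac{1993}{\frac{1}{-25 + 2}} = 6 \cdot \frac{1}{3941} + \frac{1993}{\frac{1}{-23}} = \frac{6}{3941} + \frac{1993}{- \frac{1}{23}} = \frac{6}{3941} + 1993 \left(-23\right) = \frac{6}{3941} - 45839 = - \frac{180651493}{3941}$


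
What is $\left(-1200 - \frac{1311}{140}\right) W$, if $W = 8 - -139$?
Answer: $- \frac{3555531}{20} \approx -1.7778 \cdot 10^{5}$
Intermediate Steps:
$W = 147$ ($W = 8 + 139 = 147$)
$\left(-1200 - \frac{1311}{140}\right) W = \left(-1200 - \frac{1311}{140}\right) 147 = \left(- \frac{169311}{140}\right) 147 = - \frac{3555531}{20}$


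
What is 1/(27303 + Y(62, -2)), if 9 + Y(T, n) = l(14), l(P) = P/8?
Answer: 4/109183 ≈ 3.6636e-5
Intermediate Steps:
l(P) = P/8 (l(P) = P*(1/8) = P/8)
Y(T, n) = -29/4 (Y(T, n) = -9 + (1/8)*14 = -9 + 7/4 = -29/4)
1/(27303 + Y(62, -2)) = 1/(27303 - 29/4) = 1/(109183/4) = 4/109183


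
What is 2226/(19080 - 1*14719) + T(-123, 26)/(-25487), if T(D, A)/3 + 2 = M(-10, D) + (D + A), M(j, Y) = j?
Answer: 169563/324049 ≈ 0.52326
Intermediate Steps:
T(D, A) = -36 + 3*A + 3*D (T(D, A) = -6 + 3*(-10 + (D + A)) = -6 + 3*(-10 + (A + D)) = -6 + 3*(-10 + A + D) = -6 + (-30 + 3*A + 3*D) = -36 + 3*A + 3*D)
2226/(19080 - 1*14719) + T(-123, 26)/(-25487) = 2226/(19080 - 1*14719) + (-36 + 3*26 + 3*(-123))/(-25487) = 2226/(19080 - 14719) + (-36 + 78 - 369)*(-1/25487) = 2226/4361 - 327*(-1/25487) = 2226*(1/4361) + 327/25487 = 318/623 + 327/25487 = 169563/324049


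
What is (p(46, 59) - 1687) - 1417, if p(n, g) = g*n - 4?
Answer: -394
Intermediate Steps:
p(n, g) = -4 + g*n
(p(46, 59) - 1687) - 1417 = ((-4 + 59*46) - 1687) - 1417 = ((-4 + 2714) - 1687) - 1417 = (2710 - 1687) - 1417 = 1023 - 1417 = -394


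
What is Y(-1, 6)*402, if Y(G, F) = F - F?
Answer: 0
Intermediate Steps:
Y(G, F) = 0
Y(-1, 6)*402 = 0*402 = 0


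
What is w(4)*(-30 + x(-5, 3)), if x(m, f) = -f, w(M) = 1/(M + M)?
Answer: -33/8 ≈ -4.1250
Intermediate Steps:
w(M) = 1/(2*M)
w(4)*(-30 + x(-5, 3)) = ((½)/4)*(-30 - 1*3) = ((½)*(¼))*(-30 - 3) = (⅛)*(-33) = -33/8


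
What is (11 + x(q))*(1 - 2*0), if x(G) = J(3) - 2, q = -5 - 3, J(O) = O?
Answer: 12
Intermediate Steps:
q = -8
x(G) = 1 (x(G) = 3 - 2 = 1)
(11 + x(q))*(1 - 2*0) = (11 + 1)*(1 - 2*0) = 12*(1 + 0) = 12*1 = 12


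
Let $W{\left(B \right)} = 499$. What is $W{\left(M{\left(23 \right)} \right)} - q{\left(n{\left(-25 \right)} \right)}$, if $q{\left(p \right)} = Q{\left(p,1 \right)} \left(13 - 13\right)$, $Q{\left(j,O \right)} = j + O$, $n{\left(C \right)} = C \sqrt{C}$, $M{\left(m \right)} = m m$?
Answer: $499$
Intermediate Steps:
$M{\left(m \right)} = m^{2}$
$n{\left(C \right)} = C^{\frac{3}{2}}$
$Q{\left(j,O \right)} = O + j$
$q{\left(p \right)} = 0$ ($q{\left(p \right)} = \left(1 + p\right) \left(13 - 13\right) = \left(1 + p\right) 0 = 0$)
$W{\left(M{\left(23 \right)} \right)} - q{\left(n{\left(-25 \right)} \right)} = 499 - 0 = 499 + 0 = 499$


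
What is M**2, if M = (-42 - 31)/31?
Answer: 5329/961 ≈ 5.5453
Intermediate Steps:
M = -73/31 (M = -73*1/31 = -73/31 ≈ -2.3548)
M**2 = (-73/31)**2 = 5329/961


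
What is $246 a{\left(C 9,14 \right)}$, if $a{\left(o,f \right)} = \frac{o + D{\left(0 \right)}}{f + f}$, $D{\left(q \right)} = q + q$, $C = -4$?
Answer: $- \frac{2214}{7} \approx -316.29$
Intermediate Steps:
$D{\left(q \right)} = 2 q$
$a{\left(o,f \right)} = \frac{o}{2 f}$ ($a{\left(o,f \right)} = \frac{o + 2 \cdot 0}{f + f} = \frac{o + 0}{2 f} = o \frac{1}{2 f} = \frac{o}{2 f}$)
$246 a{\left(C 9,14 \right)} = 246 \frac{\left(-4\right) 9}{2 \cdot 14} = 246 \cdot \frac{1}{2} \left(-36\right) \frac{1}{14} = 246 \left(- \frac{9}{7}\right) = - \frac{2214}{7}$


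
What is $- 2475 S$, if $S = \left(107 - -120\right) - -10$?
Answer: $-586575$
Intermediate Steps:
$S = 237$ ($S = \left(107 + 120\right) + 10 = 227 + 10 = 237$)
$- 2475 S = \left(-2475\right) 237 = -586575$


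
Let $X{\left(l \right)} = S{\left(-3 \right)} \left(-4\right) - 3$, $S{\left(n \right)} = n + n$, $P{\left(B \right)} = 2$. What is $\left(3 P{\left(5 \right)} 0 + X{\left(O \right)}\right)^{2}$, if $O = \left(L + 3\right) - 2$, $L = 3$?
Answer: $441$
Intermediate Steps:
$S{\left(n \right)} = 2 n$
$O = 4$ ($O = \left(3 + 3\right) - 2 = 6 - 2 = 4$)
$X{\left(l \right)} = 21$ ($X{\left(l \right)} = 2 \left(-3\right) \left(-4\right) - 3 = \left(-6\right) \left(-4\right) - 3 = 24 - 3 = 21$)
$\left(3 P{\left(5 \right)} 0 + X{\left(O \right)}\right)^{2} = \left(3 \cdot 2 \cdot 0 + 21\right)^{2} = \left(6 \cdot 0 + 21\right)^{2} = \left(0 + 21\right)^{2} = 21^{2} = 441$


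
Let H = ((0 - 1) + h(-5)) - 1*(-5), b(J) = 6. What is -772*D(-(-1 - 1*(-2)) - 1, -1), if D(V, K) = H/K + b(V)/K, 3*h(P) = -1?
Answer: 22388/3 ≈ 7462.7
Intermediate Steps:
h(P) = -⅓ (h(P) = (⅓)*(-1) = -⅓)
H = 11/3 (H = ((0 - 1) - ⅓) - 1*(-5) = (-1 - ⅓) + 5 = -4/3 + 5 = 11/3 ≈ 3.6667)
D(V, K) = 29/(3*K) (D(V, K) = 11/(3*K) + 6/K = 29/(3*K))
-772*D(-(-1 - 1*(-2)) - 1, -1) = -22388/(3*(-1)) = -22388*(-1)/3 = -772*(-29/3) = 22388/3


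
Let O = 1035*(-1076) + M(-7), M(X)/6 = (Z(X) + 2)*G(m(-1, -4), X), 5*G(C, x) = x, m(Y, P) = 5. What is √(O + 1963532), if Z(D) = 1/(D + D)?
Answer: √21246395/5 ≈ 921.88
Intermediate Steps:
G(C, x) = x/5
Z(D) = 1/(2*D)
M(X) = 6*X*(2 + 1/(2*X))/5 (M(X) = 6*((1/(2*X) + 2)*(X/5)) = 6*((2 + 1/(2*X))*(X/5)) = 6*(X*(2 + 1/(2*X))/5) = 6*X*(2 + 1/(2*X))/5)
O = -5568381/5 (O = 1035*(-1076) + (⅗ + (12/5)*(-7)) = -1113660 + (⅗ - 84/5) = -1113660 - 81/5 = -5568381/5 ≈ -1.1137e+6)
√(O + 1963532) = √(-5568381/5 + 1963532) = √(4249279/5) = √21246395/5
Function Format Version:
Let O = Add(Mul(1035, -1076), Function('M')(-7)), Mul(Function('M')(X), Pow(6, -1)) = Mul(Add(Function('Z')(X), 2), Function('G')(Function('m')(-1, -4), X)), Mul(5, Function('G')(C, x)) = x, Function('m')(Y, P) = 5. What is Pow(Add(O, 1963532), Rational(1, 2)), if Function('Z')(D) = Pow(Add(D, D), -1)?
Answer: Mul(Rational(1, 5), Pow(21246395, Rational(1, 2))) ≈ 921.88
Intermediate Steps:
Function('G')(C, x) = Mul(Rational(1, 5), x)
Function('Z')(D) = Mul(Rational(1, 2), Pow(D, -1)) (Function('Z')(D) = Pow(Mul(2, D), -1) = Mul(Rational(1, 2), Pow(D, -1)))
Function('M')(X) = Mul(Rational(6, 5), X, Add(2, Mul(Rational(1, 2), Pow(X, -1)))) (Function('M')(X) = Mul(6, Mul(Add(Mul(Rational(1, 2), Pow(X, -1)), 2), Mul(Rational(1, 5), X))) = Mul(6, Mul(Add(2, Mul(Rational(1, 2), Pow(X, -1))), Mul(Rational(1, 5), X))) = Mul(6, Mul(Rational(1, 5), X, Add(2, Mul(Rational(1, 2), Pow(X, -1))))) = Mul(Rational(6, 5), X, Add(2, Mul(Rational(1, 2), Pow(X, -1)))))
O = Rational(-5568381, 5) (O = Add(Mul(1035, -1076), Add(Rational(3, 5), Mul(Rational(12, 5), -7))) = Add(-1113660, Add(Rational(3, 5), Rational(-84, 5))) = Add(-1113660, Rational(-81, 5)) = Rational(-5568381, 5) ≈ -1.1137e+6)
Pow(Add(O, 1963532), Rational(1, 2)) = Pow(Add(Rational(-5568381, 5), 1963532), Rational(1, 2)) = Pow(Rational(4249279, 5), Rational(1, 2)) = Mul(Rational(1, 5), Pow(21246395, Rational(1, 2)))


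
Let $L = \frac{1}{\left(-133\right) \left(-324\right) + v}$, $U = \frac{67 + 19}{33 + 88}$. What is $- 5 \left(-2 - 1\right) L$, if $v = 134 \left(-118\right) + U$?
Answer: $\frac{605}{1100322} \approx 0.00054984$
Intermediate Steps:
$U = \frac{86}{121} \approx 0.71074$
$v = - \frac{1913166}{121}$ ($v = 134 \left(-118\right) + \frac{86}{121} = -15812 + \frac{86}{121} = - \frac{1913166}{121} \approx -15811.0$)
$L = \frac{121}{3300966}$ ($L = \frac{1}{\left(-133\right) \left(-324\right) - \frac{1913166}{121}} = \frac{1}{43092 - \frac{1913166}{121}} = \frac{1}{\frac{3300966}{121}} = \frac{121}{3300966} \approx 3.6656 \cdot 10^{-5}$)
$- 5 \left(-2 - 1\right) L = - 5 \left(-2 - 1\right) \frac{121}{3300966} = \left(-5\right) \left(-3\right) \frac{121}{3300966} = 15 \cdot \frac{121}{3300966} = \frac{605}{1100322}$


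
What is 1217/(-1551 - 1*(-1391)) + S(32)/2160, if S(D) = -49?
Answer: -32957/4320 ≈ -7.6289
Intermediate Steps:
1217/(-1551 - 1*(-1391)) + S(32)/2160 = 1217/(-1551 - 1*(-1391)) - 49/2160 = 1217/(-1551 + 1391) - 49*1/2160 = 1217/(-160) - 49/2160 = 1217*(-1/160) - 49/2160 = -1217/160 - 49/2160 = -32957/4320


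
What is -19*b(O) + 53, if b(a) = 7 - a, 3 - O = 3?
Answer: -80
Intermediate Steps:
O = 0 (O = 3 - 1*3 = 3 - 3 = 0)
-19*b(O) + 53 = -19*(7 - 1*0) + 53 = -19*(7 + 0) + 53 = -19*7 + 53 = -133 + 53 = -80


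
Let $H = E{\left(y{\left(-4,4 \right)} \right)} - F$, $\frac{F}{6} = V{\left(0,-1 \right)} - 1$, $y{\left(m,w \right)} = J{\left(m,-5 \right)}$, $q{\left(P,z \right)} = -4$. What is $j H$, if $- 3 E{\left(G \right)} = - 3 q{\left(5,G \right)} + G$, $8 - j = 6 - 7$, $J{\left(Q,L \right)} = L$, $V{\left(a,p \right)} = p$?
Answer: $87$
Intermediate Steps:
$y{\left(m,w \right)} = -5$
$j = 9$ ($j = 8 - \left(6 - 7\right) = 8 - -1 = 8 + 1 = 9$)
$F = -12$ ($F = 6 \left(-1 - 1\right) = 6 \left(-2\right) = -12$)
$E{\left(G \right)} = -4 - \frac{G}{3}$ ($E{\left(G \right)} = - \frac{\left(-3\right) \left(-4\right) + G}{3} = - \frac{12 + G}{3} = -4 - \frac{G}{3}$)
$H = \frac{29}{3}$ ($H = \left(-4 - - \frac{5}{3}\right) - -12 = \left(-4 + \frac{5}{3}\right) + 12 = - \frac{7}{3} + 12 = \frac{29}{3} \approx 9.6667$)
$j H = 9 \cdot \frac{29}{3} = 87$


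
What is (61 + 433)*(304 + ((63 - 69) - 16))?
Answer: 139308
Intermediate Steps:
(61 + 433)*(304 + ((63 - 69) - 16)) = 494*(304 + (-6 - 16)) = 494*(304 - 22) = 494*282 = 139308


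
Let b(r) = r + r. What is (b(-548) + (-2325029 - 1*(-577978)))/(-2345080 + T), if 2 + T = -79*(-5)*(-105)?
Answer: 1748147/2386557 ≈ 0.73250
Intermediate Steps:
b(r) = 2*r
T = -41477 (T = -2 - 79*(-5)*(-105) = -2 + 395*(-105) = -2 - 41475 = -41477)
(b(-548) + (-2325029 - 1*(-577978)))/(-2345080 + T) = (2*(-548) + (-2325029 - 1*(-577978)))/(-2345080 - 41477) = (-1096 + (-2325029 + 577978))/(-2386557) = (-1096 - 1747051)*(-1/2386557) = -1748147*(-1/2386557) = 1748147/2386557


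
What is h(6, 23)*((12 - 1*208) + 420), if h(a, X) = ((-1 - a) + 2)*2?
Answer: -2240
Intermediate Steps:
h(a, X) = 2 - 2*a (h(a, X) = (1 - a)*2 = 2 - 2*a)
h(6, 23)*((12 - 1*208) + 420) = (2 - 2*6)*((12 - 1*208) + 420) = (2 - 12)*((12 - 208) + 420) = -10*(-196 + 420) = -10*224 = -2240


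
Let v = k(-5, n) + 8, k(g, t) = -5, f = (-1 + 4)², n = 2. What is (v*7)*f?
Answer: 189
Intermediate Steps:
f = 9 (f = 3² = 9)
v = 3 (v = -5 + 8 = 3)
(v*7)*f = (3*7)*9 = 21*9 = 189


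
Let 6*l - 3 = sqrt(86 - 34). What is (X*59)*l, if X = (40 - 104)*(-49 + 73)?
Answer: -45312 - 30208*sqrt(13) ≈ -1.5423e+5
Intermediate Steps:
l = 1/2 + sqrt(13)/3 (l = 1/2 + sqrt(86 - 34)/6 = 1/2 + sqrt(52)/6 = 1/2 + (2*sqrt(13))/6 = 1/2 + sqrt(13)/3 ≈ 1.7019)
X = -1536 (X = -64*24 = -1536)
(X*59)*l = (-1536*59)*(1/2 + sqrt(13)/3) = -90624*(1/2 + sqrt(13)/3) = -45312 - 30208*sqrt(13)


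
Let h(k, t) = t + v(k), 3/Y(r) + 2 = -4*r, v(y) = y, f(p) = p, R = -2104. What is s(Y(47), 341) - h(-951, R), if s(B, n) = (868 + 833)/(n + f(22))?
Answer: 370222/121 ≈ 3059.7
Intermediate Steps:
Y(r) = 3/(-2 - 4*r)
h(k, t) = k + t (h(k, t) = t + k = k + t)
s(B, n) = 1701/(22 + n) (s(B, n) = (868 + 833)/(n + 22) = 1701/(22 + n))
s(Y(47), 341) - h(-951, R) = 1701/(22 + 341) - (-951 - 2104) = 1701/363 - 1*(-3055) = 1701*(1/363) + 3055 = 567/121 + 3055 = 370222/121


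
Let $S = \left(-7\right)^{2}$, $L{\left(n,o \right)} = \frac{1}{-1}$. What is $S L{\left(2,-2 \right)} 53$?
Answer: $-2597$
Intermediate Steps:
$L{\left(n,o \right)} = -1$
$S = 49$
$S L{\left(2,-2 \right)} 53 = 49 \left(-1\right) 53 = \left(-49\right) 53 = -2597$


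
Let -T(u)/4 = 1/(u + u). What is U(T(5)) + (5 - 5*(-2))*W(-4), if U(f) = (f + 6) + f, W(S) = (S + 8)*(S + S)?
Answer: -2374/5 ≈ -474.80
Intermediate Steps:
W(S) = 2*S*(8 + S) (W(S) = (8 + S)*(2*S) = 2*S*(8 + S))
T(u) = -2/u (T(u) = -4/(u + u) = -4*1/(2*u) = -2/u)
U(f) = 6 + 2*f (U(f) = (6 + f) + f = 6 + 2*f)
U(T(5)) + (5 - 5*(-2))*W(-4) = (6 + 2*(-2/5)) + (5 - 5*(-2))*(2*(-4)*(8 - 4)) = (6 + 2*(-2*1/5)) + (5 + 10)*(2*(-4)*4) = (6 + 2*(-2/5)) + 15*(-32) = (6 - 4/5) - 480 = 26/5 - 480 = -2374/5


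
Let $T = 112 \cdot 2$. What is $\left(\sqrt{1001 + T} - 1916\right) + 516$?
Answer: $-1365$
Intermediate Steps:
$T = 224$
$\left(\sqrt{1001 + T} - 1916\right) + 516 = \left(\sqrt{1001 + 224} - 1916\right) + 516 = \left(\sqrt{1225} - 1916\right) + 516 = \left(35 - 1916\right) + 516 = -1881 + 516 = -1365$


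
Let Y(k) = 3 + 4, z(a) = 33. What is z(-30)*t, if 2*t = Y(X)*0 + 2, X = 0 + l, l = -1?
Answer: 33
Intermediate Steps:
X = -1 (X = 0 - 1 = -1)
Y(k) = 7
t = 1 (t = (7*0 + 2)/2 = (0 + 2)/2 = (½)*2 = 1)
z(-30)*t = 33*1 = 33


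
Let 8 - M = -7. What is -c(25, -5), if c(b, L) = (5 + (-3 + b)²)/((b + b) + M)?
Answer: -489/65 ≈ -7.5231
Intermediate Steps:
M = 15 (M = 8 - 1*(-7) = 8 + 7 = 15)
c(b, L) = (5 + (-3 + b)²)/(15 + 2*b) (c(b, L) = (5 + (-3 + b)²)/((b + b) + 15) = (5 + (-3 + b)²)/(2*b + 15) = (5 + (-3 + b)²)/(15 + 2*b))
-c(25, -5) = -(5 + (-3 + 25)²)/(15 + 2*25) = -(5 + 22²)/(15 + 50) = -(5 + 484)/65 = -489/65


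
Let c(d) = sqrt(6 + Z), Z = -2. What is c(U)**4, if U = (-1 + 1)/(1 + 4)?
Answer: 16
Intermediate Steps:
U = 0 (U = 0/5 = 0*(1/5) = 0)
c(d) = 2 (c(d) = sqrt(6 - 2) = sqrt(4) = 2)
c(U)**4 = 2**4 = 16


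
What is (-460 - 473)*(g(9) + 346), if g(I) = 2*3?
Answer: -328416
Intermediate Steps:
g(I) = 6
(-460 - 473)*(g(9) + 346) = (-460 - 473)*(6 + 346) = -933*352 = -328416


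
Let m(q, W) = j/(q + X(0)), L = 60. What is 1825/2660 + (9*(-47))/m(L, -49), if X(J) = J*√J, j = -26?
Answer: 6755825/6916 ≈ 976.84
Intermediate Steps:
X(J) = J^(3/2)
m(q, W) = -26/q (m(q, W) = -26/(q + 0^(3/2)) = -26/(q + 0) = -26/q)
1825/2660 + (9*(-47))/m(L, -49) = 1825/2660 + (9*(-47))/((-26/60)) = 1825*(1/2660) - 423/((-26*1/60)) = 365/532 - 423/(-13/30) = 365/532 - 423*(-30/13) = 365/532 + 12690/13 = 6755825/6916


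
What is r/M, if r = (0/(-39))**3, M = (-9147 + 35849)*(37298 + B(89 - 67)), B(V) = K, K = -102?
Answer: 0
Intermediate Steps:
B(V) = -102
M = 993207592 (M = (-9147 + 35849)*(37298 - 102) = 26702*37196 = 993207592)
r = 0 (r = (0*(-1/39))**3 = 0**3 = 0)
r/M = 0/993207592 = 0*(1/993207592) = 0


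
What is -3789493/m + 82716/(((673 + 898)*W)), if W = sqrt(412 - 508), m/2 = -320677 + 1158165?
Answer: -3789493/1674976 - 6893*I*sqrt(6)/3142 ≈ -2.2624 - 5.3738*I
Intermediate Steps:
m = 1674976 (m = 2*(-320677 + 1158165) = 2*837488 = 1674976)
W = 4*I*sqrt(6) (W = sqrt(-96) = 4*I*sqrt(6) ≈ 9.798*I)
-3789493/m + 82716/(((673 + 898)*W)) = -3789493/1674976 + 82716/(((673 + 898)*(4*I*sqrt(6)))) = -3789493*1/1674976 + 82716/((1571*(4*I*sqrt(6)))) = -3789493/1674976 + 82716/((6284*I*sqrt(6))) = -3789493/1674976 + 82716*(-I*sqrt(6)/37704) = -3789493/1674976 - 6893*I*sqrt(6)/3142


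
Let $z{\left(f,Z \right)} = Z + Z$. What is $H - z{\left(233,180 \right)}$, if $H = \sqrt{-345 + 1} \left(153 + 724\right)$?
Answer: $-360 + 1754 i \sqrt{86} \approx -360.0 + 16266.0 i$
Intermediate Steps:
$z{\left(f,Z \right)} = 2 Z$
$H = 1754 i \sqrt{86}$ ($H = \sqrt{-344} \cdot 877 = 2 i \sqrt{86} \cdot 877 = 1754 i \sqrt{86} \approx 16266.0 i$)
$H - z{\left(233,180 \right)} = 1754 i \sqrt{86} - 2 \cdot 180 = 1754 i \sqrt{86} - 360 = -360 + 1754 i \sqrt{86}$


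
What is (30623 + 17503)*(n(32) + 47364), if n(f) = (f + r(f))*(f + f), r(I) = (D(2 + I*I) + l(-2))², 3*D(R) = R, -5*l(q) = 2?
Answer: 9044809872696/25 ≈ 3.6179e+11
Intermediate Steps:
l(q) = -⅖ (l(q) = -⅕*2 = -⅖)
D(R) = R/3
r(I) = (4/15 + I²/3)² (r(I) = ((2 + I*I)/3 - ⅖)² = ((2 + I²)/3 - ⅖)² = ((⅔ + I²/3) - ⅖)² = (4/15 + I²/3)²)
n(f) = 2*f*(f + (4 + 5*f²)²/225) (n(f) = (f + (4 + 5*f²)²/225)*(f + f) = (f + (4 + 5*f²)²/225)*(2*f) = 2*f*(f + (4 + 5*f²)²/225))
(30623 + 17503)*(n(32) + 47364) = (30623 + 17503)*((2/225)*32*((4 + 5*32²)² + 225*32) + 47364) = 48126*((2/225)*32*((4 + 5*1024)² + 7200) + 47364) = 48126*((2/225)*32*((4 + 5120)² + 7200) + 47364) = 48126*((2/225)*32*(5124² + 7200) + 47364) = 48126*((2/225)*32*(26255376 + 7200) + 47364) = 48126*((2/225)*32*26262576 + 47364) = 48126*(186756096/25 + 47364) = 48126*(187940196/25) = 9044809872696/25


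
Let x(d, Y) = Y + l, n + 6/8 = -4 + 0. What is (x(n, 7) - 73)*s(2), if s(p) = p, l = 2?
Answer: -128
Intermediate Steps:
n = -19/4 (n = -¾ + (-4 + 0) = -¾ - 4 = -19/4 ≈ -4.7500)
x(d, Y) = 2 + Y (x(d, Y) = Y + 2 = 2 + Y)
(x(n, 7) - 73)*s(2) = ((2 + 7) - 73)*2 = (9 - 73)*2 = -64*2 = -128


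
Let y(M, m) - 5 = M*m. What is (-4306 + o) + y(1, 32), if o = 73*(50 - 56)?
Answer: -4707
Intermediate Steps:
y(M, m) = 5 + M*m
o = -438 (o = 73*(-6) = -438)
(-4306 + o) + y(1, 32) = (-4306 - 438) + (5 + 1*32) = -4744 + (5 + 32) = -4744 + 37 = -4707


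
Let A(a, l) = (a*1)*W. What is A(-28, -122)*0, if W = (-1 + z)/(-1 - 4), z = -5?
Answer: 0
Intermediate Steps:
W = 6/5 (W = (-1 - 5)/(-1 - 4) = -6/(-5) = -6*(-⅕) = 6/5 ≈ 1.2000)
A(a, l) = 6*a/5 (A(a, l) = (a*1)*(6/5) = a*(6/5) = 6*a/5)
A(-28, -122)*0 = ((6/5)*(-28))*0 = -168/5*0 = 0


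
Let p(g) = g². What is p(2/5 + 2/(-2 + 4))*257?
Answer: 12593/25 ≈ 503.72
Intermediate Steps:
p(2/5 + 2/(-2 + 4))*257 = (2/5 + 2/(-2 + 4))²*257 = (2*(⅕) + 2/2)²*257 = (⅖ + 2*(½))²*257 = (⅖ + 1)²*257 = (7/5)²*257 = (49/25)*257 = 12593/25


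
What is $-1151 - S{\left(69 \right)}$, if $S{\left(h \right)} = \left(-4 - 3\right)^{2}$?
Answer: $-1200$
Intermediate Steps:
$S{\left(h \right)} = 49$ ($S{\left(h \right)} = \left(-7\right)^{2} = 49$)
$-1151 - S{\left(69 \right)} = -1151 - 49 = -1200$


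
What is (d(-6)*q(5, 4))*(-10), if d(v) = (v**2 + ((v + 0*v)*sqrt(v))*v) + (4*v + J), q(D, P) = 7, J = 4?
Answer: -1120 - 2520*I*sqrt(6) ≈ -1120.0 - 6172.7*I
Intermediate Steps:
d(v) = 4 + v**2 + v**(5/2) + 4*v (d(v) = (v**2 + ((v + 0*v)*sqrt(v))*v) + (4*v + 4) = (v**2 + ((v + 0)*sqrt(v))*v) + (4 + 4*v) = (v**2 + (v*sqrt(v))*v) + (4 + 4*v) = (v**2 + v**(3/2)*v) + (4 + 4*v) = (v**2 + v**(5/2)) + (4 + 4*v) = 4 + v**2 + v**(5/2) + 4*v)
(d(-6)*q(5, 4))*(-10) = ((4 + (-6)**2 + (-6)**(5/2) + 4*(-6))*7)*(-10) = ((4 + 36 + 36*I*sqrt(6) - 24)*7)*(-10) = ((16 + 36*I*sqrt(6))*7)*(-10) = (112 + 252*I*sqrt(6))*(-10) = -1120 - 2520*I*sqrt(6)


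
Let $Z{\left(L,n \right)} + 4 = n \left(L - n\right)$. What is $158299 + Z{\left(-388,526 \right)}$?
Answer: $-322469$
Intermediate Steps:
$Z{\left(L,n \right)} = -4 + n \left(L - n\right)$
$158299 + Z{\left(-388,526 \right)} = 158299 - 480768 = -322469$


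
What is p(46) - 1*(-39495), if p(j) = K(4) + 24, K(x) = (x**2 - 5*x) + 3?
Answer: 39518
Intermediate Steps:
K(x) = 3 + x**2 - 5*x
p(j) = 23 (p(j) = (3 + 4**2 - 5*4) + 24 = (3 + 16 - 20) + 24 = -1 + 24 = 23)
p(46) - 1*(-39495) = 23 - 1*(-39495) = 23 + 39495 = 39518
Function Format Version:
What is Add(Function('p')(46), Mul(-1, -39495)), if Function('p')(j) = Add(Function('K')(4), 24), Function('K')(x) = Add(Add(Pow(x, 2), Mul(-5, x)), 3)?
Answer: 39518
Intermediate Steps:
Function('K')(x) = Add(3, Pow(x, 2), Mul(-5, x))
Function('p')(j) = 23 (Function('p')(j) = Add(Add(3, Pow(4, 2), Mul(-5, 4)), 24) = Add(Add(3, 16, -20), 24) = Add(-1, 24) = 23)
Add(Function('p')(46), Mul(-1, -39495)) = Add(23, Mul(-1, -39495)) = Add(23, 39495) = 39518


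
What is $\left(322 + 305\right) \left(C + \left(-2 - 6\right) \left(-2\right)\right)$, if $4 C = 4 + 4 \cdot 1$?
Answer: $11286$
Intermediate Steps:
$C = 2$ ($C = \frac{4 + 4 \cdot 1}{4} = \frac{4 + 4}{4} = \frac{1}{4} \cdot 8 = 2$)
$\left(322 + 305\right) \left(C + \left(-2 - 6\right) \left(-2\right)\right) = \left(322 + 305\right) \left(2 + \left(-2 - 6\right) \left(-2\right)\right) = 627 \left(2 + \left(-2 - 6\right) \left(-2\right)\right) = 627 \left(2 - -16\right) = 627 \left(2 + 16\right) = 627 \cdot 18 = 11286$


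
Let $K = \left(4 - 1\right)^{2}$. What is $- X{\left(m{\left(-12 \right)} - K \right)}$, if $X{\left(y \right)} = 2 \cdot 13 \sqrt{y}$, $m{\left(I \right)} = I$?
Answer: $- 26 i \sqrt{21} \approx - 119.15 i$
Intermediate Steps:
$K = 9$ ($K = 3^{2} = 9$)
$X{\left(y \right)} = 26 \sqrt{y}$
$- X{\left(m{\left(-12 \right)} - K \right)} = - 26 \sqrt{-12 - 9} = - 26 \sqrt{-21} = - 26 i \sqrt{21}$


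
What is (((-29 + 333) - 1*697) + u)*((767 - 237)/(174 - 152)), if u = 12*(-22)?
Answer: -174105/11 ≈ -15828.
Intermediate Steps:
u = -264
(((-29 + 333) - 1*697) + u)*((767 - 237)/(174 - 152)) = (((-29 + 333) - 1*697) - 264)*((767 - 237)/(174 - 152)) = ((304 - 697) - 264)*(530/22) = (-393 - 264)*(530*(1/22)) = -657*265/11 = -174105/11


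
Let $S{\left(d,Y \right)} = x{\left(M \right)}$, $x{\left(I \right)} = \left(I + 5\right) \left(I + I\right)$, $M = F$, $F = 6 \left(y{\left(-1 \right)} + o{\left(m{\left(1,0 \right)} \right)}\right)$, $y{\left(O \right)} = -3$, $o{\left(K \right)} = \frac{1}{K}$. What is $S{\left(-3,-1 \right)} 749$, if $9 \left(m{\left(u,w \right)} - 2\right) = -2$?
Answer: $\frac{6747741}{32} \approx 2.1087 \cdot 10^{5}$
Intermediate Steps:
$m{\left(u,w \right)} = \frac{16}{9}$ ($m{\left(u,w \right)} = 2 + \frac{1}{9} \left(-2\right) = 2 - \frac{2}{9} = \frac{16}{9}$)
$F = - \frac{117}{8}$ ($F = 6 \left(-3 + \frac{1}{\frac{16}{9}}\right) = 6 \left(-3 + \frac{9}{16}\right) = 6 \left(- \frac{39}{16}\right) = - \frac{117}{8} \approx -14.625$)
$M = - \frac{117}{8} \approx -14.625$
$x{\left(I \right)} = 2 I \left(5 + I\right)$ ($x{\left(I \right)} = \left(5 + I\right) 2 I = 2 I \left(5 + I\right)$)
$S{\left(d,Y \right)} = \frac{9009}{32}$ ($S{\left(d,Y \right)} = 2 \left(- \frac{117}{8}\right) \left(5 - \frac{117}{8}\right) = 2 \left(- \frac{117}{8}\right) \left(- \frac{77}{8}\right) = \frac{9009}{32}$)
$S{\left(-3,-1 \right)} 749 = \frac{9009}{32} \cdot 749 = \frac{6747741}{32}$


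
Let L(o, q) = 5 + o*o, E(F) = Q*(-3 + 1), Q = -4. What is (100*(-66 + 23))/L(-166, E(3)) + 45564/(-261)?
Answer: -139656856/799269 ≈ -174.73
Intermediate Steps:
E(F) = 8 (E(F) = -4*(-3 + 1) = -4*(-2) = 8)
L(o, q) = 5 + o²
(100*(-66 + 23))/L(-166, E(3)) + 45564/(-261) = (100*(-66 + 23))/(5 + (-166)²) + 45564/(-261) = (100*(-43))/(5 + 27556) + 45564*(-1/261) = -4300/27561 - 15188/87 = -139656856/799269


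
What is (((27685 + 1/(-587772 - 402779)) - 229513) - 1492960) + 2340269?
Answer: 639381850030/990551 ≈ 6.4548e+5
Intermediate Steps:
(((27685 + 1/(-587772 - 402779)) - 229513) - 1492960) + 2340269 = (((27685 + 1/(-990551)) - 229513) - 1492960) + 2340269 = (((27685 - 1/990551) - 229513) - 1492960) + 2340269 = ((27423404434/990551 - 229513) - 1492960) + 2340269 = (-199920927229/990551 - 1492960) + 2340269 = -1678773948189/990551 + 2340269 = 639381850030/990551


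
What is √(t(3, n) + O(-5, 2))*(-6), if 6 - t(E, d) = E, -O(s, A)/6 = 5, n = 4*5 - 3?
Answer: -18*I*√3 ≈ -31.177*I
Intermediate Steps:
n = 17 (n = 20 - 3 = 17)
O(s, A) = -30 (O(s, A) = -6*5 = -30)
t(E, d) = 6 - E
√(t(3, n) + O(-5, 2))*(-6) = √((6 - 1*3) - 30)*(-6) = √((6 - 3) - 30)*(-6) = √(3 - 30)*(-6) = √(-27)*(-6) = (3*I*√3)*(-6) = -18*I*√3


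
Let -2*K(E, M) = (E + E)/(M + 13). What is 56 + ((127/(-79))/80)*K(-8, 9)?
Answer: 973153/17380 ≈ 55.993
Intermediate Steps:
K(E, M) = -E/(13 + M) (K(E, M) = -(E + E)/(2*(M + 13)) = -2*E/(2*(13 + M)) = -E/(13 + M))
56 + ((127/(-79))/80)*K(-8, 9) = 56 + ((127/(-79))/80)*(-1*(-8)/(13 + 9)) = 56 + ((127*(-1/79))*(1/80))*(-1*(-8)/22) = 56 + (-127/79*1/80)*(-1*(-8)*1/22) = 56 - 127/6320*4/11 = 56 - 127/17380 = 973153/17380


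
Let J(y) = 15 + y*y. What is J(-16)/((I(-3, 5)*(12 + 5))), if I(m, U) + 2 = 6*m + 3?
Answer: -271/289 ≈ -0.93772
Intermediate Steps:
I(m, U) = 1 + 6*m (I(m, U) = -2 + (6*m + 3) = -2 + (3 + 6*m) = 1 + 6*m)
J(y) = 15 + y²
J(-16)/((I(-3, 5)*(12 + 5))) = (15 + (-16)²)/(((1 + 6*(-3))*(12 + 5))) = (15 + 256)/(((1 - 18)*17)) = 271/((-17*17)) = 271/(-289) = 271*(-1/289) = -271/289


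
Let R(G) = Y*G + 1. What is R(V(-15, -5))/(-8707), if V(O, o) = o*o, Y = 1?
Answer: -26/8707 ≈ -0.0029861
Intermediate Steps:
V(O, o) = o**2
R(G) = 1 + G (R(G) = 1*G + 1 = G + 1 = 1 + G)
R(V(-15, -5))/(-8707) = (1 + (-5)**2)/(-8707) = (1 + 25)*(-1/8707) = 26*(-1/8707) = -26/8707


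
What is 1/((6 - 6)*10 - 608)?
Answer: -1/608 ≈ -0.0016447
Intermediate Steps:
1/((6 - 6)*10 - 608) = 1/(0*10 - 608) = 1/(0 - 608) = 1/(-608) = -1/608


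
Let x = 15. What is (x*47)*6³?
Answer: 152280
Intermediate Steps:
(x*47)*6³ = (15*47)*6³ = 705*216 = 152280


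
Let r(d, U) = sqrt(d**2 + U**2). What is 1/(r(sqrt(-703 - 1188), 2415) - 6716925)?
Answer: -6716925/45117075625291 - sqrt(5830334)/45117075625291 ≈ -1.4893e-7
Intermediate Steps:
r(d, U) = sqrt(U**2 + d**2)
1/(r(sqrt(-703 - 1188), 2415) - 6716925) = 1/(sqrt(2415**2 + (sqrt(-703 - 1188))**2) - 6716925) = 1/(sqrt(5832225 + (sqrt(-1891))**2) - 6716925) = 1/(sqrt(5832225 + (I*sqrt(1891))**2) - 6716925) = 1/(sqrt(5832225 - 1891) - 6716925) = 1/(sqrt(5830334) - 6716925) = 1/(-6716925 + sqrt(5830334))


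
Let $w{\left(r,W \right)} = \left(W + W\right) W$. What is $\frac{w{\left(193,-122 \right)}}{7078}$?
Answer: $\frac{14884}{3539} \approx 4.2057$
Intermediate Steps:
$w{\left(r,W \right)} = 2 W^{2}$ ($w{\left(r,W \right)} = 2 W W = 2 W^{2}$)
$\frac{w{\left(193,-122 \right)}}{7078} = \frac{2 \left(-122\right)^{2}}{7078} = 2 \cdot 14884 \cdot \frac{1}{7078} = 29768 \cdot \frac{1}{7078} = \frac{14884}{3539}$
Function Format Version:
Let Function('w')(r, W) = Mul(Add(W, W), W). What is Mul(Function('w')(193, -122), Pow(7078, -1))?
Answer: Rational(14884, 3539) ≈ 4.2057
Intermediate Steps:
Function('w')(r, W) = Mul(2, Pow(W, 2)) (Function('w')(r, W) = Mul(Mul(2, W), W) = Mul(2, Pow(W, 2)))
Mul(Function('w')(193, -122), Pow(7078, -1)) = Mul(Mul(2, Pow(-122, 2)), Pow(7078, -1)) = Mul(Mul(2, 14884), Rational(1, 7078)) = Mul(29768, Rational(1, 7078)) = Rational(14884, 3539)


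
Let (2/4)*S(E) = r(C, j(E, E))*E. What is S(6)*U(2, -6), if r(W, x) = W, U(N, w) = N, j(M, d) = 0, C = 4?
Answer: 96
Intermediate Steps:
S(E) = 8*E (S(E) = 2*(4*E) = 8*E)
S(6)*U(2, -6) = (8*6)*2 = 48*2 = 96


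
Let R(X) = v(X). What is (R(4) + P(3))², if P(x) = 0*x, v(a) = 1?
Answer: 1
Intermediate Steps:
R(X) = 1
P(x) = 0
(R(4) + P(3))² = (1 + 0)² = 1² = 1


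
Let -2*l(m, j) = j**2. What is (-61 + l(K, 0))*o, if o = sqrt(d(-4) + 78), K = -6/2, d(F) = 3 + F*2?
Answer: -61*sqrt(73) ≈ -521.18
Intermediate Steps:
d(F) = 3 + 2*F
K = -3 (K = -6*1/2 = -3)
o = sqrt(73) (o = sqrt((3 + 2*(-4)) + 78) = sqrt((3 - 8) + 78) = sqrt(-5 + 78) = sqrt(73) ≈ 8.5440)
l(m, j) = -j**2/2
(-61 + l(K, 0))*o = (-61 - 1/2*0**2)*sqrt(73) = (-61 - 1/2*0)*sqrt(73) = (-61 + 0)*sqrt(73) = -61*sqrt(73)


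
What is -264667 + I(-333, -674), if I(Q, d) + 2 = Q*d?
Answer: -40227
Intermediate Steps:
I(Q, d) = -2 + Q*d
-264667 + I(-333, -674) = -264667 + (-2 - 333*(-674)) = -264667 + (-2 + 224442) = -264667 + 224440 = -40227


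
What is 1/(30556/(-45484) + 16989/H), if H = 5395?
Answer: 739115/1830958 ≈ 0.40368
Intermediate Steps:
1/(30556/(-45484) + 16989/H) = 1/(30556/(-45484) + 16989/5395) = 1/(30556*(-1/45484) + 16989*(1/5395)) = 1/(-7639/11371 + 16989/5395) = 1/(1830958/739115) = 739115/1830958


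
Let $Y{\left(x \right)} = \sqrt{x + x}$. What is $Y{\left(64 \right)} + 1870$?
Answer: $1870 + 8 \sqrt{2} \approx 1881.3$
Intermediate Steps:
$Y{\left(x \right)} = \sqrt{2} \sqrt{x}$ ($Y{\left(x \right)} = \sqrt{2 x} = \sqrt{2} \sqrt{x}$)
$Y{\left(64 \right)} + 1870 = \sqrt{2} \sqrt{64} + 1870 = \sqrt{2} \cdot 8 + 1870 = 8 \sqrt{2} + 1870 = 1870 + 8 \sqrt{2}$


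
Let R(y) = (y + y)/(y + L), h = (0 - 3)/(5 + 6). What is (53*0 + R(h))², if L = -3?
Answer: 1/36 ≈ 0.027778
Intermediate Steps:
h = -3/11 ≈ -0.27273
R(y) = 2*y/(-3 + y) (R(y) = (y + y)/(y - 3) = (2*y)/(-3 + y) = 2*y/(-3 + y))
(53*0 + R(h))² = (53*0 + 2*(-3/11)/(-3 - 3/11))² = (0 + 2*(-3/11)/(-36/11))² = (0 + 2*(-3/11)*(-11/36))² = (0 + ⅙)² = (⅙)² = 1/36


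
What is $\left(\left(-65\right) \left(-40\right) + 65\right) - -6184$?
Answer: $8849$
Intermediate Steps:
$\left(\left(-65\right) \left(-40\right) + 65\right) - -6184 = \left(2600 + 65\right) + 6184 = 2665 + 6184 = 8849$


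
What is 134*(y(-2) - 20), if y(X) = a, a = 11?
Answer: -1206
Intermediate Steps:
y(X) = 11
134*(y(-2) - 20) = 134*(11 - 20) = 134*(-9) = -1206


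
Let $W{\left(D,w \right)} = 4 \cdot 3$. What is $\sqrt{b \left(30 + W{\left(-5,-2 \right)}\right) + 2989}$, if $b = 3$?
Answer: $\sqrt{3115} \approx 55.812$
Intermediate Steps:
$W{\left(D,w \right)} = 12$
$\sqrt{b \left(30 + W{\left(-5,-2 \right)}\right) + 2989} = \sqrt{3 \left(30 + 12\right) + 2989} = \sqrt{3 \cdot 42 + 2989} = \sqrt{126 + 2989} = \sqrt{3115}$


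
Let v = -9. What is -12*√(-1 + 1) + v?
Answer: -9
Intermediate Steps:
-12*√(-1 + 1) + v = -12*√(-1 + 1) - 9 = -12*√0 - 9 = -12*0 - 9 = 0 - 9 = -9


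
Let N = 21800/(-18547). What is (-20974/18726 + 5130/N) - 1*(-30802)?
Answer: 539601930227/20411340 ≈ 26436.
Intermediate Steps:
N = -21800/18547 (N = 21800*(-1/18547) = -21800/18547 ≈ -1.1754)
(-20974/18726 + 5130/N) - 1*(-30802) = (-20974/18726 + 5130/(-21800/18547)) - 1*(-30802) = (-20974*1/18726 + 5130*(-18547/21800)) + 30802 = (-10487/9363 - 9514611/2180) + 30802 = -89108164453/20411340 + 30802 = 539601930227/20411340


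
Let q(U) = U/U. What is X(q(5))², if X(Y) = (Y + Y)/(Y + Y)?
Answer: 1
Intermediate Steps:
q(U) = 1
X(Y) = 1 (X(Y) = (2*Y)/((2*Y)) = (2*Y)*(1/(2*Y)) = 1)
X(q(5))² = 1² = 1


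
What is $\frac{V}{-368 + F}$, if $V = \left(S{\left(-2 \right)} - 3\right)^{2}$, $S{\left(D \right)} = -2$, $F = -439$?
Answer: $- \frac{25}{807} \approx -0.030979$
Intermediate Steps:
$V = 25$ ($V = \left(-2 - 3\right)^{2} = \left(-5\right)^{2} = 25$)
$\frac{V}{-368 + F} = \frac{1}{-368 - 439} \cdot 25 = \frac{1}{-807} \cdot 25 = \left(- \frac{1}{807}\right) 25 = - \frac{25}{807}$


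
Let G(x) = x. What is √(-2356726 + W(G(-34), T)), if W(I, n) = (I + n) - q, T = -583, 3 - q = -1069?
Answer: I*√2358415 ≈ 1535.7*I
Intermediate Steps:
q = 1072 (q = 3 - 1*(-1069) = 3 + 1069 = 1072)
W(I, n) = -1072 + I + n (W(I, n) = (I + n) - 1*1072 = (I + n) - 1072 = -1072 + I + n)
√(-2356726 + W(G(-34), T)) = √(-2356726 + (-1072 - 34 - 583)) = √(-2356726 - 1689) = √(-2358415) = I*√2358415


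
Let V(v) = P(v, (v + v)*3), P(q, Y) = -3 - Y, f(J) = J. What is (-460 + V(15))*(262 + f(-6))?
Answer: -141568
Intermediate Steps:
V(v) = -3 - 6*v (V(v) = -3 - (v + v)*3 = -3 - 2*v*3 = -3 - 6*v)
(-460 + V(15))*(262 + f(-6)) = (-460 + (-3 - 6*15))*(262 - 6) = (-460 + (-3 - 90))*256 = (-460 - 93)*256 = -553*256 = -141568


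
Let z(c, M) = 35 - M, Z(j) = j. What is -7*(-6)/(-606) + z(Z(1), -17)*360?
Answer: 1890713/101 ≈ 18720.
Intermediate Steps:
-7*(-6)/(-606) + z(Z(1), -17)*360 = -7*(-6)/(-606) + (35 - 1*(-17))*360 = 42*(-1/606) + (35 + 17)*360 = -7/101 + 52*360 = -7/101 + 18720 = 1890713/101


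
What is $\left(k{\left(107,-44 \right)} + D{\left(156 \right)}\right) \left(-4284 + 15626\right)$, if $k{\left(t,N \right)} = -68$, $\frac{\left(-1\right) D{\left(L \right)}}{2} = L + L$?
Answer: $-7848664$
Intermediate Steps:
$D{\left(L \right)} = - 4 L$ ($D{\left(L \right)} = - 2 \left(L + L\right) = - 2 \cdot 2 L = - 4 L$)
$\left(k{\left(107,-44 \right)} + D{\left(156 \right)}\right) \left(-4284 + 15626\right) = \left(-68 - 624\right) \left(-4284 + 15626\right) = \left(-68 - 624\right) 11342 = \left(-692\right) 11342 = -7848664$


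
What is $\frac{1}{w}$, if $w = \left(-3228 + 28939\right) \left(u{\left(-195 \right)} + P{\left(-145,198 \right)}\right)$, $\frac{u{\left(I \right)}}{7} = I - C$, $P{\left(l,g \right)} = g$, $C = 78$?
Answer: $- \frac{1}{44042943} \approx -2.2705 \cdot 10^{-8}$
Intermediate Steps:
$u{\left(I \right)} = -546 + 7 I$ ($u{\left(I \right)} = 7 \left(I - 78\right) = 7 \left(-78 + I\right) = -546 + 7 I$)
$w = -44042943$ ($w = \left(-3228 + 28939\right) \left(\left(-546 + 7 \left(-195\right)\right) + 198\right) = 25711 \left(\left(-546 - 1365\right) + 198\right) = 25711 \left(-1911 + 198\right) = 25711 \left(-1713\right) = -44042943$)
$\frac{1}{w} = \frac{1}{-44042943} = - \frac{1}{44042943}$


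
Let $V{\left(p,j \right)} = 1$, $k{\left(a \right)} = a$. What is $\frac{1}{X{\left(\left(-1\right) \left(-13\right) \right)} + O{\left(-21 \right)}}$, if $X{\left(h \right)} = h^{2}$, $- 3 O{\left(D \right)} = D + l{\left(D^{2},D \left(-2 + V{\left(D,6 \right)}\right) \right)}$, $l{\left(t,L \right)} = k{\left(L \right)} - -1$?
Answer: $\frac{3}{506} \approx 0.0059289$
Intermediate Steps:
$l{\left(t,L \right)} = 1 + L$ ($l{\left(t,L \right)} = L - -1 = L + 1 = 1 + L$)
$O{\left(D \right)} = - \frac{1}{3}$ ($O{\left(D \right)} = - \frac{D + \left(1 + D \left(-2 + 1\right)\right)}{3} = - \frac{D + \left(1 + D \left(-1\right)\right)}{3} = - \frac{D - \left(-1 + D\right)}{3} = \left(- \frac{1}{3}\right) 1 = - \frac{1}{3}$)
$\frac{1}{X{\left(\left(-1\right) \left(-13\right) \right)} + O{\left(-21 \right)}} = \frac{1}{\left(\left(-1\right) \left(-13\right)\right)^{2} - \frac{1}{3}} = \frac{1}{13^{2} - \frac{1}{3}} = \frac{1}{169 - \frac{1}{3}} = \frac{1}{\frac{506}{3}} = \frac{3}{506}$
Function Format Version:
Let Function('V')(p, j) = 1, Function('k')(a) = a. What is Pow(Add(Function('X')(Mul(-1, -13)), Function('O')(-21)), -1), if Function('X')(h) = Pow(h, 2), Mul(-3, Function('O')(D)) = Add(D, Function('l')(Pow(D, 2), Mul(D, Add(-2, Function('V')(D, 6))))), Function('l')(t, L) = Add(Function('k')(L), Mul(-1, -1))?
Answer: Rational(3, 506) ≈ 0.0059289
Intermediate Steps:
Function('l')(t, L) = Add(1, L) (Function('l')(t, L) = Add(L, Mul(-1, -1)) = Add(L, 1) = Add(1, L))
Function('O')(D) = Rational(-1, 3) (Function('O')(D) = Mul(Rational(-1, 3), Add(D, Add(1, Mul(D, Add(-2, 1))))) = Mul(Rational(-1, 3), Add(D, Add(1, Mul(D, -1)))) = Mul(Rational(-1, 3), Add(D, Add(1, Mul(-1, D)))) = Mul(Rational(-1, 3), 1) = Rational(-1, 3))
Pow(Add(Function('X')(Mul(-1, -13)), Function('O')(-21)), -1) = Pow(Add(Pow(Mul(-1, -13), 2), Rational(-1, 3)), -1) = Pow(Add(Pow(13, 2), Rational(-1, 3)), -1) = Pow(Add(169, Rational(-1, 3)), -1) = Pow(Rational(506, 3), -1) = Rational(3, 506)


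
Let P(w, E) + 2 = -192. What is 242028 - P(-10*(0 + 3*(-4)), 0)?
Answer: 242222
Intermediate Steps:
P(w, E) = -194 (P(w, E) = -2 - 192 = -194)
242028 - P(-10*(0 + 3*(-4)), 0) = 242028 - 1*(-194) = 242028 + 194 = 242222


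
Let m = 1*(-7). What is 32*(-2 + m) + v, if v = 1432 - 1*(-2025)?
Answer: 3169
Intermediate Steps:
m = -7
v = 3457 (v = 1432 + 2025 = 3457)
32*(-2 + m) + v = 32*(-2 - 7) + 3457 = 32*(-9) + 3457 = -288 + 3457 = 3169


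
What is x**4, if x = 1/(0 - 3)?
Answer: 1/81 ≈ 0.012346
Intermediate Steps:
x = -1/3 (x = 1/(-3) = -1/3 ≈ -0.33333)
x**4 = (-1/3)**4 = 1/81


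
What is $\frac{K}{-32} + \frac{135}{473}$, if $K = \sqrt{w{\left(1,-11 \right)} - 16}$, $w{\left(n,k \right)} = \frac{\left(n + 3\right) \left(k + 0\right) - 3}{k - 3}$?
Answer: $\frac{135}{473} - \frac{i \sqrt{2478}}{448} \approx 0.28541 - 0.11111 i$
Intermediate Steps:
$w{\left(n,k \right)} = \frac{-3 + k \left(3 + n\right)}{-3 + k}$ ($w{\left(n,k \right)} = \frac{\left(3 + n\right) k - 3}{-3 + k} = \frac{k \left(3 + n\right) - 3}{-3 + k} = \frac{-3 + k \left(3 + n\right)}{-3 + k}$)
$K = \frac{i \sqrt{2478}}{14}$ ($K = \sqrt{\frac{-3 + 3 \left(-11\right) - 11}{-3 - 11} - 16} = \sqrt{\frac{-3 - 33 - 11}{-14} - 16} = \sqrt{\left(- \frac{1}{14}\right) \left(-47\right) - 16} = \sqrt{\frac{47}{14} - 16} = \sqrt{- \frac{177}{14}} = \frac{i \sqrt{2478}}{14} \approx 3.5557 i$)
$\frac{K}{-32} + \frac{135}{473} = \frac{\frac{1}{14} i \sqrt{2478}}{-32} + \frac{135}{473} = \frac{i \sqrt{2478}}{14} \left(- \frac{1}{32}\right) + 135 \cdot \frac{1}{473} = - \frac{i \sqrt{2478}}{448} + \frac{135}{473} = \frac{135}{473} - \frac{i \sqrt{2478}}{448}$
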